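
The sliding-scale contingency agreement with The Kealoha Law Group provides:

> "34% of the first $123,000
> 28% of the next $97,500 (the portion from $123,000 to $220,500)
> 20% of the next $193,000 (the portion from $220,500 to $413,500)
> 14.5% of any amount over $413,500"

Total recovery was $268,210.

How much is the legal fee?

First $123,000 at 34% = $41,820.00
Next $97,500 at 28% = $27,300.00
Remaining $47,710 at 20% = $9,542.00
Fee: $41,820.00 + $27,300.00 + $9,542.00 = $78,662.00

$78,662.00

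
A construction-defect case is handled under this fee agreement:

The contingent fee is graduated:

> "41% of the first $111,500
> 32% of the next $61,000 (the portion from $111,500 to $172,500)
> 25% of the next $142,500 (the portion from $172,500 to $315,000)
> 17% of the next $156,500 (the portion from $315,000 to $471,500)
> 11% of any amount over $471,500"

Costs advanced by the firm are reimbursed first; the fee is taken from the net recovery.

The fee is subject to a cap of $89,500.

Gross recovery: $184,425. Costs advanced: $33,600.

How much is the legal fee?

Fee base (net of costs): $184,425 − $33,600 = $150,825
First $111,500 at 41% = $45,715.00
Remaining $39,325 at 32% = $12,584.00
Fee: $45,715.00 + $12,584.00 = $58,299.00
$58,299.00 is under the $89,500 cap.

$58,299.00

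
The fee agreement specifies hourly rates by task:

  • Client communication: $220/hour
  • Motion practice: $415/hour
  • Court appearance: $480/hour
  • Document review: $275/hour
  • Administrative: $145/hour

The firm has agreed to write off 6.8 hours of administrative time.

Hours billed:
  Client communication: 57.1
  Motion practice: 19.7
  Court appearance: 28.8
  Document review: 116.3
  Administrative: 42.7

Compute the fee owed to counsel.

Client communication: 57.1 × $220 = $12,562.00
Motion practice: 19.7 × $415 = $8,175.50
Court appearance: 28.8 × $480 = $13,824.00
Document review: 116.3 × $275 = $31,982.50
Administrative: 42.7 × $145 = $6,191.50
Subtotal: $72,735.50
Write-off: 6.8 × $145 = $986.00
Total: $72,735.50 − $986.00 = $71,749.50

$71,749.50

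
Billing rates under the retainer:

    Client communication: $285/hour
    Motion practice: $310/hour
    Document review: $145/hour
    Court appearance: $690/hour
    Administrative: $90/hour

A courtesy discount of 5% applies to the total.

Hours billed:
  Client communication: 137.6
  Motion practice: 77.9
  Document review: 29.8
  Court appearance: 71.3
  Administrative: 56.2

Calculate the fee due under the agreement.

$115,843.95

Client communication: 137.6 × $285 = $39,216.00
Motion practice: 77.9 × $310 = $24,149.00
Document review: 29.8 × $145 = $4,321.00
Court appearance: 71.3 × $690 = $49,197.00
Administrative: 56.2 × $90 = $5,058.00
Subtotal: $121,941.00
Less 5% discount: −$6,097.05
Total: $121,941.00 − $6,097.05 = $115,843.95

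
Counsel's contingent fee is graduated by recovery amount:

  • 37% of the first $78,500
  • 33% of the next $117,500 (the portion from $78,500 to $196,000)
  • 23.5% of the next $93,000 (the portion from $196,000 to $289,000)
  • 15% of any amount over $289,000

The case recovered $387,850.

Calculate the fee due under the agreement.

First $78,500 at 37% = $29,045.00
Next $117,500 at 33% = $38,775.00
Next $93,000 at 23.5% = $21,855.00
Remaining $98,850 at 15% = $14,827.50
Fee: $29,045.00 + $38,775.00 + $21,855.00 + $14,827.50 = $104,502.50

$104,502.50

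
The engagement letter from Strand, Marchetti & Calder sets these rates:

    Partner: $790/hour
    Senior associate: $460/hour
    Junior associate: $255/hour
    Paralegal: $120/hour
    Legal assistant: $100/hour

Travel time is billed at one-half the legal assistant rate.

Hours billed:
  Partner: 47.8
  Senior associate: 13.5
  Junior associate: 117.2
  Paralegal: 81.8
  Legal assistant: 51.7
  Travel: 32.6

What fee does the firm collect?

Partner: 47.8 × $790 = $37,762.00
Senior associate: 13.5 × $460 = $6,210.00
Junior associate: 117.2 × $255 = $29,886.00
Paralegal: 81.8 × $120 = $9,816.00
Legal assistant: 51.7 × $100 = $5,170.00
Subtotal: $37,762.00 + $6,210.00 + $29,886.00 + $9,816.00 + $5,170.00 = $88,844.00
Travel: 32.6 × ($100 ÷ 2) = 32.6 × $50.00 = $1,630.00
Total: $88,844.00 + $1,630.00 = $90,474.00

$90,474.00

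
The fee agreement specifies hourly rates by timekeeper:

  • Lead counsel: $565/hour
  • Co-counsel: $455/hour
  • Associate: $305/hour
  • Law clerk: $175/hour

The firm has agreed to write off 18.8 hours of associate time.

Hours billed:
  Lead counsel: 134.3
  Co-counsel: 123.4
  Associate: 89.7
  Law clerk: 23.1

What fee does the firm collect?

Lead counsel: 134.3 × $565 = $75,879.50
Co-counsel: 123.4 × $455 = $56,147.00
Associate: 89.7 × $305 = $27,358.50
Law clerk: 23.1 × $175 = $4,042.50
Subtotal: $163,427.50
Write-off: 18.8 × $305 = $5,734.00
Total: $163,427.50 − $5,734.00 = $157,693.50

$157,693.50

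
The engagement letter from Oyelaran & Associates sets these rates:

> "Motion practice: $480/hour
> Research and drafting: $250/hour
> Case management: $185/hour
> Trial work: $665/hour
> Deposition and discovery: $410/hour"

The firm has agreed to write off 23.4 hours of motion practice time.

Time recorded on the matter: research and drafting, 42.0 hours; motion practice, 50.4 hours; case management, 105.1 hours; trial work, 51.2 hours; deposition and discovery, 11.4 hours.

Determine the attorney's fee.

Motion practice: 50.4 × $480 = $24,192.00
Research and drafting: 42.0 × $250 = $10,500.00
Case management: 105.1 × $185 = $19,443.50
Trial work: 51.2 × $665 = $34,048.00
Deposition and discovery: 11.4 × $410 = $4,674.00
Subtotal: $92,857.50
Write-off: 23.4 × $480 = $11,232.00
Total: $92,857.50 − $11,232.00 = $81,625.50

$81,625.50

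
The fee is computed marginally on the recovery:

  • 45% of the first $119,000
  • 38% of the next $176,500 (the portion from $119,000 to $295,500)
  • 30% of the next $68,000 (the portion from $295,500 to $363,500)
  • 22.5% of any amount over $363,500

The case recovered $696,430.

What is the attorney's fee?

First $119,000 at 45% = $53,550.00
Next $176,500 at 38% = $67,070.00
Next $68,000 at 30% = $20,400.00
Remaining $332,930 at 22.5% = $74,909.25
Fee: $53,550.00 + $67,070.00 + $20,400.00 + $74,909.25 = $215,929.25

$215,929.25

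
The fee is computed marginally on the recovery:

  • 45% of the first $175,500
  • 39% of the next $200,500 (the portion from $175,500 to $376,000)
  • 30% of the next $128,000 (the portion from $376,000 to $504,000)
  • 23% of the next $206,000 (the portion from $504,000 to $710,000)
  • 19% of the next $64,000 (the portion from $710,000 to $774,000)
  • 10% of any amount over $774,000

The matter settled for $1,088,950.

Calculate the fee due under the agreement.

First $175,500 at 45% = $78,975.00
Next $200,500 at 39% = $78,195.00
Next $128,000 at 30% = $38,400.00
Next $206,000 at 23% = $47,380.00
Next $64,000 at 19% = $12,160.00
Remaining $314,950 at 10% = $31,495.00
Fee: $78,975.00 + $78,195.00 + $38,400.00 + $47,380.00 + $12,160.00 + $31,495.00 = $286,605.00

$286,605.00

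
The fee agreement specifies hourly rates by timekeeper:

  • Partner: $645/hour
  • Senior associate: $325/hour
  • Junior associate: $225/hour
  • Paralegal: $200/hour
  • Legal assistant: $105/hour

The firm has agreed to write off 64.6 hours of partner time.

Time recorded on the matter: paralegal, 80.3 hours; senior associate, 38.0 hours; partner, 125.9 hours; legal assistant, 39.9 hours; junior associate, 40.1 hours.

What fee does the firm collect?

Partner: 125.9 × $645 = $81,205.50
Senior associate: 38.0 × $325 = $12,350.00
Junior associate: 40.1 × $225 = $9,022.50
Paralegal: 80.3 × $200 = $16,060.00
Legal assistant: 39.9 × $105 = $4,189.50
Subtotal: $122,827.50
Write-off: 64.6 × $645 = $41,667.00
Total: $122,827.50 − $41,667.00 = $81,160.50

$81,160.50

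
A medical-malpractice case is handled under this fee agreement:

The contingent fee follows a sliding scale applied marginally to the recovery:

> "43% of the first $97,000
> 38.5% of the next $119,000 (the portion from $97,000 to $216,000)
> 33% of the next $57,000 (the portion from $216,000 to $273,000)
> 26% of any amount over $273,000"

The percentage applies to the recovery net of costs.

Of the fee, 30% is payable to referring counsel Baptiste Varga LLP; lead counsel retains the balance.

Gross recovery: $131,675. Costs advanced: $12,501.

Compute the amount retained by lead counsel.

Fee base (net of costs): $131,675 − $12,501 = $119,174
First $97,000 at 43% = $41,710.00
Remaining $22,174 at 38.5% = $8,536.99
Fee: $41,710.00 + $8,536.99 = $50,246.99
Referral share: 30% of $50,246.99 = $15,074.10; lead counsel retains $50,246.99 − $15,074.10 = $35,172.89.

$35,172.89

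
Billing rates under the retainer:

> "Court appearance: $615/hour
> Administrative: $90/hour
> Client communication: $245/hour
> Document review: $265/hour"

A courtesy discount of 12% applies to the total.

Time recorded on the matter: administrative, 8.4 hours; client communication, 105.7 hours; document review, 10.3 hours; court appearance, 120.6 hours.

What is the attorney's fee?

$91,124.88

Court appearance: 120.6 × $615 = $74,169.00
Administrative: 8.4 × $90 = $756.00
Client communication: 105.7 × $245 = $25,896.50
Document review: 10.3 × $265 = $2,729.50
Subtotal: $103,551.00
Less 12% discount: −$12,426.12
Total: $103,551.00 − $12,426.12 = $91,124.88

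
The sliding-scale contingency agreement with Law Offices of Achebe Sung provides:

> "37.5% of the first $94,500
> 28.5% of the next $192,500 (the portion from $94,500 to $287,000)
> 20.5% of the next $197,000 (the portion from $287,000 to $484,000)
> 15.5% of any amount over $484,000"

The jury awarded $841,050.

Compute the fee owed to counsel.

$186,027.75

First $94,500 at 37.5% = $35,437.50
Next $192,500 at 28.5% = $54,862.50
Next $197,000 at 20.5% = $40,385.00
Remaining $357,050 at 15.5% = $55,342.75
Fee: $35,437.50 + $54,862.50 + $40,385.00 + $55,342.75 = $186,027.75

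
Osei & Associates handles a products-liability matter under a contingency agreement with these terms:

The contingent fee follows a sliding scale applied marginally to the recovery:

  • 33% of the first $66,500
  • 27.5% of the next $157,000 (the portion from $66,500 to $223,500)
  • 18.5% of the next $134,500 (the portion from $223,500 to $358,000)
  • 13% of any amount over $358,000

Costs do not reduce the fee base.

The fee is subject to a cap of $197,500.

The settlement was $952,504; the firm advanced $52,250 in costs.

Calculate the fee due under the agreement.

$167,288.02

Fee base is the gross recovery, $952,504; costs are reimbursed separately.
First $66,500 at 33% = $21,945.00
Next $157,000 at 27.5% = $43,175.00
Next $134,500 at 18.5% = $24,882.50
Remaining $594,504 at 13% = $77,285.52
Fee: $21,945.00 + $43,175.00 + $24,882.50 + $77,285.52 = $167,288.02
$167,288.02 is under the $197,500 cap.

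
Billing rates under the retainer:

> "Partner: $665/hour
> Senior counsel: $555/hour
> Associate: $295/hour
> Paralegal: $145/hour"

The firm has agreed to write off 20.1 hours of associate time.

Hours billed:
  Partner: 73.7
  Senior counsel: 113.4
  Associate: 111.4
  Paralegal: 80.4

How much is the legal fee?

$150,539.00

Partner: 73.7 × $665 = $49,010.50
Senior counsel: 113.4 × $555 = $62,937.00
Associate: 111.4 × $295 = $32,863.00
Paralegal: 80.4 × $145 = $11,658.00
Subtotal: $156,468.50
Write-off: 20.1 × $295 = $5,929.50
Total: $156,468.50 − $5,929.50 = $150,539.00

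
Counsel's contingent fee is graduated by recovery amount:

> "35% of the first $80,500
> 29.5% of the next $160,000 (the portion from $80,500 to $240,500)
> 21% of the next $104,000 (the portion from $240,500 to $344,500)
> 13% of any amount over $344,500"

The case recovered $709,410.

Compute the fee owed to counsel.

$144,653.30

First $80,500 at 35% = $28,175.00
Next $160,000 at 29.5% = $47,200.00
Next $104,000 at 21% = $21,840.00
Remaining $364,910 at 13% = $47,438.30
Fee: $28,175.00 + $47,200.00 + $21,840.00 + $47,438.30 = $144,653.30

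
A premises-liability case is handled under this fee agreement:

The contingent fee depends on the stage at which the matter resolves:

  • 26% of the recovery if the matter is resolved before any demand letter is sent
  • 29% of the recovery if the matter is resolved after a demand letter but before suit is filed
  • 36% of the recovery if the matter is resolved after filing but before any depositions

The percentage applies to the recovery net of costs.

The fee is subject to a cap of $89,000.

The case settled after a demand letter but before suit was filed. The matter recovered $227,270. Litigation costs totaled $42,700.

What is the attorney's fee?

$53,525.30

Fee base (net of costs): $227,270 − $42,700 = $184,570
The matter settled after a demand letter but before suit was filed, so the 29% rate applies.
$184,570 × 29% = $53,525.30
$53,525.30 is under the $89,000 cap.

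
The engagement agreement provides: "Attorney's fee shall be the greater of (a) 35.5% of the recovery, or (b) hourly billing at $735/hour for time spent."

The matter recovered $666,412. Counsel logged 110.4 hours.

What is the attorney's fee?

(a) 35.5% of $666,412 = $236,576.26
(b) 110.4 × $735 = $81,144.00
The greater is (a): $236,576.26.

$236,576.26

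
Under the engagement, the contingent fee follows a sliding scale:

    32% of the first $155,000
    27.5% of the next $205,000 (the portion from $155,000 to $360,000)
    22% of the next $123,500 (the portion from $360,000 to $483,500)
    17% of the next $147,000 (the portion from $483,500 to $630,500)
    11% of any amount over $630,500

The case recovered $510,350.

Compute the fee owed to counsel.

First $155,000 at 32% = $49,600.00
Next $205,000 at 27.5% = $56,375.00
Next $123,500 at 22% = $27,170.00
Remaining $26,850 at 17% = $4,564.50
Fee: $49,600.00 + $56,375.00 + $27,170.00 + $4,564.50 = $137,709.50

$137,709.50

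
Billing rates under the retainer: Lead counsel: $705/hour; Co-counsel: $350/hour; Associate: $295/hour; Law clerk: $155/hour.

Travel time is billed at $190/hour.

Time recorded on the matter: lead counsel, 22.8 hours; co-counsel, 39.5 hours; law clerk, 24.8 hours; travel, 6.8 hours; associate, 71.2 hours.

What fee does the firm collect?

$56,039.00

Lead counsel: 22.8 × $705 = $16,074.00
Co-counsel: 39.5 × $350 = $13,825.00
Associate: 71.2 × $295 = $21,004.00
Law clerk: 24.8 × $155 = $3,844.00
Subtotal: $16,074.00 + $13,825.00 + $21,004.00 + $3,844.00 = $54,747.00
Travel: 6.8 × $190 = $1,292.00
Total: $54,747.00 + $1,292.00 = $56,039.00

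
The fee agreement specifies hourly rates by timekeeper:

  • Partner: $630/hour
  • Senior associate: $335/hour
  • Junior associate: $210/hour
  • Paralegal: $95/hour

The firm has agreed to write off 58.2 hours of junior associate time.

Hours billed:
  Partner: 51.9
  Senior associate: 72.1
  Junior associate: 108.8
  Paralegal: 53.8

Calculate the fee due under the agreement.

Partner: 51.9 × $630 = $32,697.00
Senior associate: 72.1 × $335 = $24,153.50
Junior associate: 108.8 × $210 = $22,848.00
Paralegal: 53.8 × $95 = $5,111.00
Subtotal: $84,809.50
Write-off: 58.2 × $210 = $12,222.00
Total: $84,809.50 − $12,222.00 = $72,587.50

$72,587.50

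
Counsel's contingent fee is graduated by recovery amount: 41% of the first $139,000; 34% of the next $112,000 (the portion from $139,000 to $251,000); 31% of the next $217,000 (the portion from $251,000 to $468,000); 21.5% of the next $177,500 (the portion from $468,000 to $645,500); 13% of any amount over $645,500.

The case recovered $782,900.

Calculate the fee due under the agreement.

First $139,000 at 41% = $56,990.00
Next $112,000 at 34% = $38,080.00
Next $217,000 at 31% = $67,270.00
Next $177,500 at 21.5% = $38,162.50
Remaining $137,400 at 13% = $17,862.00
Fee: $56,990.00 + $38,080.00 + $67,270.00 + $38,162.50 + $17,862.00 = $218,364.50

$218,364.50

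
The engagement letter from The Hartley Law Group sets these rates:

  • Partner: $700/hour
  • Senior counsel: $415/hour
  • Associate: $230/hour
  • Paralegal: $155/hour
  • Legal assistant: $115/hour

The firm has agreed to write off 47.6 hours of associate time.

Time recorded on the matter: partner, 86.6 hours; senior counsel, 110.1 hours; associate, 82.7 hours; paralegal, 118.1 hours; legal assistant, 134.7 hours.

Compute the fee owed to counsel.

Partner: 86.6 × $700 = $60,620.00
Senior counsel: 110.1 × $415 = $45,691.50
Associate: 82.7 × $230 = $19,021.00
Paralegal: 118.1 × $155 = $18,305.50
Legal assistant: 134.7 × $115 = $15,490.50
Subtotal: $159,128.50
Write-off: 47.6 × $230 = $10,948.00
Total: $159,128.50 − $10,948.00 = $148,180.50

$148,180.50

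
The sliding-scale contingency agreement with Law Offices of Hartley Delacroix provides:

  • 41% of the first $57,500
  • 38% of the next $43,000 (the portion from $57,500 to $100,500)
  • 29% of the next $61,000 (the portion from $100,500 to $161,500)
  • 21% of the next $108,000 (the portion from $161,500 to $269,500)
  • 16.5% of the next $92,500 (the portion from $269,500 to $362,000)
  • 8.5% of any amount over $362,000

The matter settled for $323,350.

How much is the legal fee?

First $57,500 at 41% = $23,575.00
Next $43,000 at 38% = $16,340.00
Next $61,000 at 29% = $17,690.00
Next $108,000 at 21% = $22,680.00
Remaining $53,850 at 16.5% = $8,885.25
Fee: $23,575.00 + $16,340.00 + $17,690.00 + $22,680.00 + $8,885.25 = $89,170.25

$89,170.25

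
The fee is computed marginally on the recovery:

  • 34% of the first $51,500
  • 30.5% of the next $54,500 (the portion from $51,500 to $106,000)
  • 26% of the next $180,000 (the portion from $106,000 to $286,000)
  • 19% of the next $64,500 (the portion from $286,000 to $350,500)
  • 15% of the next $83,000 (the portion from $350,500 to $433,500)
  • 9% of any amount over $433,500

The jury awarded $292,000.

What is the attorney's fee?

First $51,500 at 34% = $17,510.00
Next $54,500 at 30.5% = $16,622.50
Next $180,000 at 26% = $46,800.00
Remaining $6,000 at 19% = $1,140.00
Fee: $17,510.00 + $16,622.50 + $46,800.00 + $1,140.00 = $82,072.50

$82,072.50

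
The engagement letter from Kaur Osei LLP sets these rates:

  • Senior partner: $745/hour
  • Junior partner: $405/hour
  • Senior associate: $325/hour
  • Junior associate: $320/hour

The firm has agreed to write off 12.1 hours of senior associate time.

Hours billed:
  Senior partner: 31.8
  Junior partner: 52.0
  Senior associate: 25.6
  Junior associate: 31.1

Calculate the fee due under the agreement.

$59,090.50

Senior partner: 31.8 × $745 = $23,691.00
Junior partner: 52.0 × $405 = $21,060.00
Senior associate: 25.6 × $325 = $8,320.00
Junior associate: 31.1 × $320 = $9,952.00
Subtotal: $63,023.00
Write-off: 12.1 × $325 = $3,932.50
Total: $63,023.00 − $3,932.50 = $59,090.50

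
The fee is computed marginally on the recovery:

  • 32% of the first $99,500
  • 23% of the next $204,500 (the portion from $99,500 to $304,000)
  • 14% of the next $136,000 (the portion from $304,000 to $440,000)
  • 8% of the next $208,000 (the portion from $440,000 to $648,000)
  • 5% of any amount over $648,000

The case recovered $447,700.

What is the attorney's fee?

$98,531.00

First $99,500 at 32% = $31,840.00
Next $204,500 at 23% = $47,035.00
Next $136,000 at 14% = $19,040.00
Remaining $7,700 at 8% = $616.00
Fee: $31,840.00 + $47,035.00 + $19,040.00 + $616.00 = $98,531.00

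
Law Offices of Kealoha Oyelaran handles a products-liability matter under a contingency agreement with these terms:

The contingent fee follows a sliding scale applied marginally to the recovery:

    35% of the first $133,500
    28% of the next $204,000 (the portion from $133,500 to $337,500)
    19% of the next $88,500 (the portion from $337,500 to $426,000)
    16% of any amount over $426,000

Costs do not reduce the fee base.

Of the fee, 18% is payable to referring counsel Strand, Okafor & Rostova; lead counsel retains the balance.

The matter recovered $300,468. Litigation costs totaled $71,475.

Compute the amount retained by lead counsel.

$76,650.35

Fee base is the gross recovery, $300,468; costs are reimbursed separately.
First $133,500 at 35% = $46,725.00
Remaining $166,968 at 28% = $46,751.04
Fee: $46,725.00 + $46,751.04 = $93,476.04
Referral share: 18% of $93,476.04 = $16,825.69; lead counsel retains $93,476.04 − $16,825.69 = $76,650.35.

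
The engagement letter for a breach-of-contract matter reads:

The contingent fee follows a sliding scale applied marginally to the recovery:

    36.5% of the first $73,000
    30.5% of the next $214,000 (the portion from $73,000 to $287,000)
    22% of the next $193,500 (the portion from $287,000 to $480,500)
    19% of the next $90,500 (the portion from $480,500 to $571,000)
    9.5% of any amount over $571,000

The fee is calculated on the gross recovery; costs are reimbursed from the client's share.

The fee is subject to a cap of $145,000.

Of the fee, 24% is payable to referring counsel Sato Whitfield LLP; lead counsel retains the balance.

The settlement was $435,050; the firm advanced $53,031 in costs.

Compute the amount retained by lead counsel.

$94,609.36

Fee base is the gross recovery, $435,050; costs are reimbursed separately.
First $73,000 at 36.5% = $26,645.00
Next $214,000 at 30.5% = $65,270.00
Remaining $148,050 at 22% = $32,571.00
Fee: $26,645.00 + $65,270.00 + $32,571.00 = $124,486.00
$124,486.00 is under the $145,000 cap.
Referral share: 24% of $124,486.00 = $29,876.64; lead counsel retains $124,486.00 − $29,876.64 = $94,609.36.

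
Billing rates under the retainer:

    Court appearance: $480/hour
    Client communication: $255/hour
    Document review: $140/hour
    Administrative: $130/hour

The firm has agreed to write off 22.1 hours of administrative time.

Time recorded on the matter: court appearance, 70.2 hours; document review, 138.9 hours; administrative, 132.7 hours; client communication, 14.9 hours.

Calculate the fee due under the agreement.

Court appearance: 70.2 × $480 = $33,696.00
Client communication: 14.9 × $255 = $3,799.50
Document review: 138.9 × $140 = $19,446.00
Administrative: 132.7 × $130 = $17,251.00
Subtotal: $74,192.50
Write-off: 22.1 × $130 = $2,873.00
Total: $74,192.50 − $2,873.00 = $71,319.50

$71,319.50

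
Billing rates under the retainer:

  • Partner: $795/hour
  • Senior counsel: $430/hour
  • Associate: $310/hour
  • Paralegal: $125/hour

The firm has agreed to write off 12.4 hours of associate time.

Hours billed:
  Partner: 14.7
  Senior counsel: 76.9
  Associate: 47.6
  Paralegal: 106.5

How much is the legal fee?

$68,978.00

Partner: 14.7 × $795 = $11,686.50
Senior counsel: 76.9 × $430 = $33,067.00
Associate: 47.6 × $310 = $14,756.00
Paralegal: 106.5 × $125 = $13,312.50
Subtotal: $72,822.00
Write-off: 12.4 × $310 = $3,844.00
Total: $72,822.00 − $3,844.00 = $68,978.00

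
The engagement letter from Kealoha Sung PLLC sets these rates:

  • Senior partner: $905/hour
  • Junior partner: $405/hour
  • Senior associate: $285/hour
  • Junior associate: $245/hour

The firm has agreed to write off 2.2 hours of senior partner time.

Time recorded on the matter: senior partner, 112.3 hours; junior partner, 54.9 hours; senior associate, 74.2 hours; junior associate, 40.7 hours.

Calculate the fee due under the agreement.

$152,993.50

Senior partner: 112.3 × $905 = $101,631.50
Junior partner: 54.9 × $405 = $22,234.50
Senior associate: 74.2 × $285 = $21,147.00
Junior associate: 40.7 × $245 = $9,971.50
Subtotal: $154,984.50
Write-off: 2.2 × $905 = $1,991.00
Total: $154,984.50 − $1,991.00 = $152,993.50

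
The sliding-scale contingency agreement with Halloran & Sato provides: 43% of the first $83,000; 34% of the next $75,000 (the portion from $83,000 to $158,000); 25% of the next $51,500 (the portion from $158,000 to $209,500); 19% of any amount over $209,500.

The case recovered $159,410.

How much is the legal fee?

$61,542.50

First $83,000 at 43% = $35,690.00
Next $75,000 at 34% = $25,500.00
Remaining $1,410 at 25% = $352.50
Fee: $35,690.00 + $25,500.00 + $352.50 = $61,542.50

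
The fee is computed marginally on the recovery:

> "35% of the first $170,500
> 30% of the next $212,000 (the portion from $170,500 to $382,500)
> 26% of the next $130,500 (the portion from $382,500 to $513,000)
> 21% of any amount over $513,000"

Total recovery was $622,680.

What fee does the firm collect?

$180,237.80

First $170,500 at 35% = $59,675.00
Next $212,000 at 30% = $63,600.00
Next $130,500 at 26% = $33,930.00
Remaining $109,680 at 21% = $23,032.80
Fee: $59,675.00 + $63,600.00 + $33,930.00 + $23,032.80 = $180,237.80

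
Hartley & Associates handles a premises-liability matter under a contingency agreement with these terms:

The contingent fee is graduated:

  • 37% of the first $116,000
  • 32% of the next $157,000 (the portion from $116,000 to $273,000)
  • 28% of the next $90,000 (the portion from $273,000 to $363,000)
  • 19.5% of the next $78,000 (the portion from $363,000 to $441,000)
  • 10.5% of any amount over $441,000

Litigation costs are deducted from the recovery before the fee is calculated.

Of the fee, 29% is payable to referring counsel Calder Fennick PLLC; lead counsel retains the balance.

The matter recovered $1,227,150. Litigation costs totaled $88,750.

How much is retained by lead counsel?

Fee base (net of costs): $1,227,150 − $88,750 = $1,138,400
First $116,000 at 37% = $42,920.00
Next $157,000 at 32% = $50,240.00
Next $90,000 at 28% = $25,200.00
Next $78,000 at 19.5% = $15,210.00
Remaining $697,400 at 10.5% = $73,227.00
Fee: $42,920.00 + $50,240.00 + $25,200.00 + $15,210.00 + $73,227.00 = $206,797.00
Referral share: 29% of $206,797.00 = $59,971.13; lead counsel retains $206,797.00 − $59,971.13 = $146,825.87.

$146,825.87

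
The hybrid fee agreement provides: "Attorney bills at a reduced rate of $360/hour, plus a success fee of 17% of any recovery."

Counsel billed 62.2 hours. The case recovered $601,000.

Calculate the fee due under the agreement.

$124,562.00

Hourly: 62.2 × $360 = $22,392.00
Success fee: 17% of $601,000 = $102,170.00
Total: $22,392.00 + $102,170.00 = $124,562.00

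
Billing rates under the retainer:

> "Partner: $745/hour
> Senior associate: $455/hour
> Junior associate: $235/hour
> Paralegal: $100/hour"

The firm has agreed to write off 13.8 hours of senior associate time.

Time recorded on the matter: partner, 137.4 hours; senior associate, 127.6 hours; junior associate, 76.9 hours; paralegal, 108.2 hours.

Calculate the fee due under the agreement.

Partner: 137.4 × $745 = $102,363.00
Senior associate: 127.6 × $455 = $58,058.00
Junior associate: 76.9 × $235 = $18,071.50
Paralegal: 108.2 × $100 = $10,820.00
Subtotal: $189,312.50
Write-off: 13.8 × $455 = $6,279.00
Total: $189,312.50 − $6,279.00 = $183,033.50

$183,033.50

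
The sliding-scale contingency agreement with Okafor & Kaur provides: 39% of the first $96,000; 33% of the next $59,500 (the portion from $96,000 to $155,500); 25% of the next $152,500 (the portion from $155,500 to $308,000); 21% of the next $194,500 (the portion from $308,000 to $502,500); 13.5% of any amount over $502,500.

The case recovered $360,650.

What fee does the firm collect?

$106,256.50

First $96,000 at 39% = $37,440.00
Next $59,500 at 33% = $19,635.00
Next $152,500 at 25% = $38,125.00
Remaining $52,650 at 21% = $11,056.50
Fee: $37,440.00 + $19,635.00 + $38,125.00 + $11,056.50 = $106,256.50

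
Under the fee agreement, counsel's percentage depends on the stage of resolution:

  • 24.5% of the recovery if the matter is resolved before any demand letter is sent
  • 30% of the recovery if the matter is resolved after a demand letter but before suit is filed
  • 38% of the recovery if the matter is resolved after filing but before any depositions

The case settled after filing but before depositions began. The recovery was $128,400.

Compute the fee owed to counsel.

The matter settled after filing but before depositions began, so the 38% rate applies.
$128,400 × 38% = $48,792.00

$48,792.00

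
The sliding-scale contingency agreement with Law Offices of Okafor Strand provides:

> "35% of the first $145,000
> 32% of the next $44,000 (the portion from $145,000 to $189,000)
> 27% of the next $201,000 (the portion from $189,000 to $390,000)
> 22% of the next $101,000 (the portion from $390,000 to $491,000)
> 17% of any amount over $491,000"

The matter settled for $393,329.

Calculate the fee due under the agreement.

First $145,000 at 35% = $50,750.00
Next $44,000 at 32% = $14,080.00
Next $201,000 at 27% = $54,270.00
Remaining $3,329 at 22% = $732.38
Fee: $50,750.00 + $14,080.00 + $54,270.00 + $732.38 = $119,832.38

$119,832.38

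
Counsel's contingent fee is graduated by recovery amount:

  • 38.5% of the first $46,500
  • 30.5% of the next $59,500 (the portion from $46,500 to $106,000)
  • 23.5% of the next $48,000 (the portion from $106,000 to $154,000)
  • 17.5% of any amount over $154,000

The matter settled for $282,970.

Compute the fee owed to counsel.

$69,899.75

First $46,500 at 38.5% = $17,902.50
Next $59,500 at 30.5% = $18,147.50
Next $48,000 at 23.5% = $11,280.00
Remaining $128,970 at 17.5% = $22,569.75
Fee: $17,902.50 + $18,147.50 + $11,280.00 + $22,569.75 = $69,899.75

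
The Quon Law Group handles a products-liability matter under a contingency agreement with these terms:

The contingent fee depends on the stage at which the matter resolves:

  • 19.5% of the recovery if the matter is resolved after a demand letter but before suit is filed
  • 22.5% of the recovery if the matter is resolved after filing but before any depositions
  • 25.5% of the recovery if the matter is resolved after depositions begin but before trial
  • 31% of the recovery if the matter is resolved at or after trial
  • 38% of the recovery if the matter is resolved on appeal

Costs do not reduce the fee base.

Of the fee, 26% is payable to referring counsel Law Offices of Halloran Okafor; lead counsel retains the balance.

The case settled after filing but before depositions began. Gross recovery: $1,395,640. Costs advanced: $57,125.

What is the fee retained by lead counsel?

Fee base is the gross recovery, $1,395,640; costs are reimbursed separately.
The matter settled after filing but before depositions began, so the 22.5% rate applies.
$1,395,640 × 22.5% = $314,019.00
Referral share: 26% of $314,019.00 = $81,644.94; lead counsel retains $314,019.00 − $81,644.94 = $232,374.06.

$232,374.06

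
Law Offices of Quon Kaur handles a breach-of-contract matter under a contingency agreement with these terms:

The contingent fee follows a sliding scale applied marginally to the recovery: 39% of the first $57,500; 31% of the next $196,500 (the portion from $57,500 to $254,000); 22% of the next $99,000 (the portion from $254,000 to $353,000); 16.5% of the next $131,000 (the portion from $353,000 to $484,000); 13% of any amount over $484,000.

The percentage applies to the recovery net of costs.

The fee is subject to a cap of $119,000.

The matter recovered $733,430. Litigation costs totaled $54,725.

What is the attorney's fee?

$119,000.00

Fee base (net of costs): $733,430 − $54,725 = $678,705
First $57,500 at 39% = $22,425.00
Next $196,500 at 31% = $60,915.00
Next $99,000 at 22% = $21,780.00
Next $131,000 at 16.5% = $21,615.00
Remaining $194,705 at 13% = $25,311.65
Fee: $22,425.00 + $60,915.00 + $21,780.00 + $21,615.00 + $25,311.65 = $152,046.65
$152,046.65 exceeds the $119,000 cap, so the fee is capped at $119,000.00.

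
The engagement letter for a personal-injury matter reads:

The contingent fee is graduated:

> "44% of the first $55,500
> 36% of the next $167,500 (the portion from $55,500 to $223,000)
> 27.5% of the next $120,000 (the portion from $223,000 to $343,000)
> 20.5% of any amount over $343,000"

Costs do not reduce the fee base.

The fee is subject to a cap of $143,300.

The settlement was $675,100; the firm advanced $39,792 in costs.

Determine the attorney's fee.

$143,300.00

Fee base is the gross recovery, $675,100; costs are reimbursed separately.
First $55,500 at 44% = $24,420.00
Next $167,500 at 36% = $60,300.00
Next $120,000 at 27.5% = $33,000.00
Remaining $332,100 at 20.5% = $68,080.50
Fee: $24,420.00 + $60,300.00 + $33,000.00 + $68,080.50 = $185,800.50
$185,800.50 exceeds the $143,300 cap, so the fee is capped at $143,300.00.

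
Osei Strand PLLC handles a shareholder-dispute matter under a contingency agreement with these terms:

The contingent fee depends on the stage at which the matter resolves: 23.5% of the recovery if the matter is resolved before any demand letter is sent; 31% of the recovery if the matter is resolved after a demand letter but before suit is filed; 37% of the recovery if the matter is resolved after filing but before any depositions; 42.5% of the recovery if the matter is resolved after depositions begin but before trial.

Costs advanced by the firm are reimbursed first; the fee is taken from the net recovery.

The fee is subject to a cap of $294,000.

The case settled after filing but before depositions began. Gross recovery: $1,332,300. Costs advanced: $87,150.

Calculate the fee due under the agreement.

$294,000.00

Fee base (net of costs): $1,332,300 − $87,150 = $1,245,150
The matter settled after filing but before depositions began, so the 37% rate applies.
$1,245,150 × 37% = $460,705.50
$460,705.50 exceeds the $294,000 cap, so the fee is capped at $294,000.00.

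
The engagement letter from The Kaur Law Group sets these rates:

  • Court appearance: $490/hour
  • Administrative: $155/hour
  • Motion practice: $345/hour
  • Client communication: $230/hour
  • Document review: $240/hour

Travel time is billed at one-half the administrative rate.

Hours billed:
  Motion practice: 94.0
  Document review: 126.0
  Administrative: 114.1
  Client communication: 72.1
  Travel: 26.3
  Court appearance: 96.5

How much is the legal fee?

$146,261.75

Court appearance: 96.5 × $490 = $47,285.00
Administrative: 114.1 × $155 = $17,685.50
Motion practice: 94.0 × $345 = $32,430.00
Client communication: 72.1 × $230 = $16,583.00
Document review: 126.0 × $240 = $30,240.00
Subtotal: $47,285.00 + $17,685.50 + $32,430.00 + $16,583.00 + $30,240.00 = $144,223.50
Travel: 26.3 × ($155 ÷ 2) = 26.3 × $77.50 = $2,038.25
Total: $144,223.50 + $2,038.25 = $146,261.75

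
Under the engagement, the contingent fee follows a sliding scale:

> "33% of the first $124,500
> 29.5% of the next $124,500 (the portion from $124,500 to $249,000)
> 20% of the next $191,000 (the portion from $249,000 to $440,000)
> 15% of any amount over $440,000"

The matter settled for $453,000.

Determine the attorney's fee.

First $124,500 at 33% = $41,085.00
Next $124,500 at 29.5% = $36,727.50
Next $191,000 at 20% = $38,200.00
Remaining $13,000 at 15% = $1,950.00
Fee: $41,085.00 + $36,727.50 + $38,200.00 + $1,950.00 = $117,962.50

$117,962.50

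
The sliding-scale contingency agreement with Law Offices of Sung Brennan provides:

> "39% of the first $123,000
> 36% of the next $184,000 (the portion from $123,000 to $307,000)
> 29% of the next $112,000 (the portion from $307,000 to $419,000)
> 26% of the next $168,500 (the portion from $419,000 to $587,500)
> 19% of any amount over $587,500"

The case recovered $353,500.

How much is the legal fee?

First $123,000 at 39% = $47,970.00
Next $184,000 at 36% = $66,240.00
Remaining $46,500 at 29% = $13,485.00
Fee: $47,970.00 + $66,240.00 + $13,485.00 = $127,695.00

$127,695.00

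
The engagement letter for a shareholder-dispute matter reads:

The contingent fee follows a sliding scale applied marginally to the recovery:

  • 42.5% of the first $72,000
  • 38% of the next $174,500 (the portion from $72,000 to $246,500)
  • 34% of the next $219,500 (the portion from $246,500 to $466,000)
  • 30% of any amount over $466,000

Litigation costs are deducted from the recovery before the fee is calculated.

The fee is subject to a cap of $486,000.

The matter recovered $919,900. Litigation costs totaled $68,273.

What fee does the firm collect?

$287,228.10

Fee base (net of costs): $919,900 − $68,273 = $851,627
First $72,000 at 42.5% = $30,600.00
Next $174,500 at 38% = $66,310.00
Next $219,500 at 34% = $74,630.00
Remaining $385,627 at 30% = $115,688.10
Fee: $30,600.00 + $66,310.00 + $74,630.00 + $115,688.10 = $287,228.10
$287,228.10 is under the $486,000 cap.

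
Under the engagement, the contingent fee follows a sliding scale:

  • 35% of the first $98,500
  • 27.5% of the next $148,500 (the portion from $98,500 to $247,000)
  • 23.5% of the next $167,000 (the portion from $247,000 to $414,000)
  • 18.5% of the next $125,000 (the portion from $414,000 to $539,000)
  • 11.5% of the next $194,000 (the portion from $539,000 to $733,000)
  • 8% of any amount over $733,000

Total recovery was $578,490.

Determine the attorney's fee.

First $98,500 at 35% = $34,475.00
Next $148,500 at 27.5% = $40,837.50
Next $167,000 at 23.5% = $39,245.00
Next $125,000 at 18.5% = $23,125.00
Remaining $39,490 at 11.5% = $4,541.35
Fee: $34,475.00 + $40,837.50 + $39,245.00 + $23,125.00 + $4,541.35 = $142,223.85

$142,223.85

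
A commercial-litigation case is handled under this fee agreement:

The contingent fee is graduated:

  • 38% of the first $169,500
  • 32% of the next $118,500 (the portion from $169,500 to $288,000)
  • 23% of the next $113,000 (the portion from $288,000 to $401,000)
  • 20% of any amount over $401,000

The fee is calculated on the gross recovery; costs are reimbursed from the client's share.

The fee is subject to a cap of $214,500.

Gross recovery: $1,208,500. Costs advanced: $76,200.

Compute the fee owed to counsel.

Fee base is the gross recovery, $1,208,500; costs are reimbursed separately.
First $169,500 at 38% = $64,410.00
Next $118,500 at 32% = $37,920.00
Next $113,000 at 23% = $25,990.00
Remaining $807,500 at 20% = $161,500.00
Fee: $64,410.00 + $37,920.00 + $25,990.00 + $161,500.00 = $289,820.00
$289,820.00 exceeds the $214,500 cap, so the fee is capped at $214,500.00.

$214,500.00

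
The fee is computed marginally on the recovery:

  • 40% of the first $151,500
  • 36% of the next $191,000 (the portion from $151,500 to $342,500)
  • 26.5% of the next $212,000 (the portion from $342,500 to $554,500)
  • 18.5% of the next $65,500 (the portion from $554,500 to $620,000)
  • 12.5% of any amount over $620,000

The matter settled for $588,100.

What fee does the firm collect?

First $151,500 at 40% = $60,600.00
Next $191,000 at 36% = $68,760.00
Next $212,000 at 26.5% = $56,180.00
Remaining $33,600 at 18.5% = $6,216.00
Fee: $60,600.00 + $68,760.00 + $56,180.00 + $6,216.00 = $191,756.00

$191,756.00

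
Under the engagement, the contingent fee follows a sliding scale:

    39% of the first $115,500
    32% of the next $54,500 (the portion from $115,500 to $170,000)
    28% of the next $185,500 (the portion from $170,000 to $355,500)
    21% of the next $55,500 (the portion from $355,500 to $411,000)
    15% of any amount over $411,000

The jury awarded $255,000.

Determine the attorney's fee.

First $115,500 at 39% = $45,045.00
Next $54,500 at 32% = $17,440.00
Remaining $85,000 at 28% = $23,800.00
Fee: $45,045.00 + $17,440.00 + $23,800.00 = $86,285.00

$86,285.00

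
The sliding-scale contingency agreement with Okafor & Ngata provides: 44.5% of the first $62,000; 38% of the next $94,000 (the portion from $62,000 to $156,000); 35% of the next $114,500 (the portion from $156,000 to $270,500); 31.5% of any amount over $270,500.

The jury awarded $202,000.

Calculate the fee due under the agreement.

$79,410.00

First $62,000 at 44.5% = $27,590.00
Next $94,000 at 38% = $35,720.00
Remaining $46,000 at 35% = $16,100.00
Fee: $27,590.00 + $35,720.00 + $16,100.00 = $79,410.00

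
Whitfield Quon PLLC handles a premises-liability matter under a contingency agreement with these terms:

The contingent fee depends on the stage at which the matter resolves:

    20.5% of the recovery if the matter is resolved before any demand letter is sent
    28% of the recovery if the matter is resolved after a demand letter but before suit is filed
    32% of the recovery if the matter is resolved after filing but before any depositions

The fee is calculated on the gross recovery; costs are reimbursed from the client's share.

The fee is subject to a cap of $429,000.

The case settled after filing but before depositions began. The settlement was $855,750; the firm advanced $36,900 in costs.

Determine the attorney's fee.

$273,840.00

Fee base is the gross recovery, $855,750; costs are reimbursed separately.
The matter settled after filing but before depositions began, so the 32% rate applies.
$855,750 × 32% = $273,840.00
$273,840.00 is under the $429,000 cap.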